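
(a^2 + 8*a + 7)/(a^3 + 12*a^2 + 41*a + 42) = (a + 1)/(a^2 + 5*a + 6)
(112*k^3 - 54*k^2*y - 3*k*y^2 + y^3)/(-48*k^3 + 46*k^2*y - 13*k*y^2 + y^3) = (7*k + y)/(-3*k + y)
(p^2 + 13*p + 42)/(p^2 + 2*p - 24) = (p + 7)/(p - 4)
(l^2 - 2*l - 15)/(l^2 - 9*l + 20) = (l + 3)/(l - 4)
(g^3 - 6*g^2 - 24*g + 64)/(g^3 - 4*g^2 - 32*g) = (g - 2)/g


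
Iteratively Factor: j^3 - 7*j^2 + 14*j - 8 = (j - 2)*(j^2 - 5*j + 4) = (j - 2)*(j - 1)*(j - 4)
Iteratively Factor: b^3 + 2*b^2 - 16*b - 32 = (b + 4)*(b^2 - 2*b - 8) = (b - 4)*(b + 4)*(b + 2)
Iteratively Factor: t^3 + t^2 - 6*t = (t + 3)*(t^2 - 2*t) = t*(t + 3)*(t - 2)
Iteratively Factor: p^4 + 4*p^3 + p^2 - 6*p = (p + 3)*(p^3 + p^2 - 2*p) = (p - 1)*(p + 3)*(p^2 + 2*p) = p*(p - 1)*(p + 3)*(p + 2)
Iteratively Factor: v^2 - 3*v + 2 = (v - 2)*(v - 1)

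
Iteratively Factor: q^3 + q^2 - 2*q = (q)*(q^2 + q - 2) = q*(q - 1)*(q + 2)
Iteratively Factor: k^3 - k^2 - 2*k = (k - 2)*(k^2 + k) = k*(k - 2)*(k + 1)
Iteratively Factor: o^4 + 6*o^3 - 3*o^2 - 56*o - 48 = (o + 1)*(o^3 + 5*o^2 - 8*o - 48) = (o + 1)*(o + 4)*(o^2 + o - 12) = (o + 1)*(o + 4)^2*(o - 3)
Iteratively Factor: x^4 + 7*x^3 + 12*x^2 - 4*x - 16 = (x + 4)*(x^3 + 3*x^2 - 4) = (x + 2)*(x + 4)*(x^2 + x - 2) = (x - 1)*(x + 2)*(x + 4)*(x + 2)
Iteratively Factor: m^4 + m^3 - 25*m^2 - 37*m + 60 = (m - 5)*(m^3 + 6*m^2 + 5*m - 12) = (m - 5)*(m + 4)*(m^2 + 2*m - 3) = (m - 5)*(m - 1)*(m + 4)*(m + 3)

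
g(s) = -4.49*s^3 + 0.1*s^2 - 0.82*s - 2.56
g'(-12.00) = -1942.90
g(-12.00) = 7780.40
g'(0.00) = -0.82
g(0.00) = -2.56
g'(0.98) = -13.56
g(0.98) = -7.49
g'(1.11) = -17.19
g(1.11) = -9.49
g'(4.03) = -218.78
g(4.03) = -298.11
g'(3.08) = -127.99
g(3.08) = -135.33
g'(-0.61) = -5.95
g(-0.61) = -1.00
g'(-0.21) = -1.46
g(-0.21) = -2.34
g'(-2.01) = -55.64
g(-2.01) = 35.95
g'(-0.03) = -0.84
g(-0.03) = -2.54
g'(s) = -13.47*s^2 + 0.2*s - 0.82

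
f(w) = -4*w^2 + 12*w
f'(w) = 12 - 8*w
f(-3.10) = -75.64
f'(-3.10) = 36.80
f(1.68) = 8.87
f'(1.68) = -1.44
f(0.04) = 0.47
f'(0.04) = 11.68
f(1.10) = 8.36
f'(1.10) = 3.20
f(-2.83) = -66.00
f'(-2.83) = 34.64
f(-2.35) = -50.29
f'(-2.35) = 30.80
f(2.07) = 7.70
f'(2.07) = -4.56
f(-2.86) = -67.04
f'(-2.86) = 34.88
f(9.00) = -216.00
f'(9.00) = -60.00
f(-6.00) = -216.00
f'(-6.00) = 60.00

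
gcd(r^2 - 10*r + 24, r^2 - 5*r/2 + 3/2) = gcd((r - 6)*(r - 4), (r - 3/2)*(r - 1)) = 1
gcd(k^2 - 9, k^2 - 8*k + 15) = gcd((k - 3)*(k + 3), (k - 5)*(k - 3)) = k - 3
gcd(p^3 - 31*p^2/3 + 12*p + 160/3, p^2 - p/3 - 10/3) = p + 5/3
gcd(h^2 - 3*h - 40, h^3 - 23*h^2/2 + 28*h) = h - 8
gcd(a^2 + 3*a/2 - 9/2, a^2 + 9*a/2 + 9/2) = a + 3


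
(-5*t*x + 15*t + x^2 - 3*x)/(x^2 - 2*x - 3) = (-5*t + x)/(x + 1)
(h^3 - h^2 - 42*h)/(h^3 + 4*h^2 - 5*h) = (h^2 - h - 42)/(h^2 + 4*h - 5)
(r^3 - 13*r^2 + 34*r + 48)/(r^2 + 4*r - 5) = (r^3 - 13*r^2 + 34*r + 48)/(r^2 + 4*r - 5)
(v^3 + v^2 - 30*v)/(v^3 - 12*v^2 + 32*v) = (v^2 + v - 30)/(v^2 - 12*v + 32)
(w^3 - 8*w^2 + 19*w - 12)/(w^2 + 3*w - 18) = (w^2 - 5*w + 4)/(w + 6)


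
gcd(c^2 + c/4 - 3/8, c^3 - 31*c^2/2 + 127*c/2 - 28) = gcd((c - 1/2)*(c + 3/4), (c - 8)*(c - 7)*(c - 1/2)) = c - 1/2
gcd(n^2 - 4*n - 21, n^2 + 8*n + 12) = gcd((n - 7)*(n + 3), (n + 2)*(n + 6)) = 1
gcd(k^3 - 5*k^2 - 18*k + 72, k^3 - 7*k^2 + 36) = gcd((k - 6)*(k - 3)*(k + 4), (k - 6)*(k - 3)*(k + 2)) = k^2 - 9*k + 18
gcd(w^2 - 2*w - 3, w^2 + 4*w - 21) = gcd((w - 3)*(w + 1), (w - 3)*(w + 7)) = w - 3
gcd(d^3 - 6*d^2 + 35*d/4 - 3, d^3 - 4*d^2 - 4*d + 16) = d - 4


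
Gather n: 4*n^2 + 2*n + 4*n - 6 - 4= 4*n^2 + 6*n - 10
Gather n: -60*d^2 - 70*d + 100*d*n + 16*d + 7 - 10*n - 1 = -60*d^2 - 54*d + n*(100*d - 10) + 6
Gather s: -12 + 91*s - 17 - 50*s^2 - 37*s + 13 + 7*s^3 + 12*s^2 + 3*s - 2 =7*s^3 - 38*s^2 + 57*s - 18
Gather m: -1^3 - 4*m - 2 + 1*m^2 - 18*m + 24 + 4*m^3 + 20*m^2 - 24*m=4*m^3 + 21*m^2 - 46*m + 21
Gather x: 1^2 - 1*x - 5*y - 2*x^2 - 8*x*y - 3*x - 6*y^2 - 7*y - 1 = -2*x^2 + x*(-8*y - 4) - 6*y^2 - 12*y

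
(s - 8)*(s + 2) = s^2 - 6*s - 16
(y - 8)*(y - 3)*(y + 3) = y^3 - 8*y^2 - 9*y + 72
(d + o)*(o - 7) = d*o - 7*d + o^2 - 7*o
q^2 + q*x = q*(q + x)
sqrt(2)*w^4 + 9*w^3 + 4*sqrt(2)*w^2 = w^2*(w + 4*sqrt(2))*(sqrt(2)*w + 1)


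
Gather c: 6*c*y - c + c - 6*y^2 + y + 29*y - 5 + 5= 6*c*y - 6*y^2 + 30*y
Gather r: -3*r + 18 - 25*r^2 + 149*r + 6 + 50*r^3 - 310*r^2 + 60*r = 50*r^3 - 335*r^2 + 206*r + 24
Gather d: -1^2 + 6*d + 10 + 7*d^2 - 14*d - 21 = 7*d^2 - 8*d - 12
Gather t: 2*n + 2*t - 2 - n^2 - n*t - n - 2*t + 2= -n^2 - n*t + n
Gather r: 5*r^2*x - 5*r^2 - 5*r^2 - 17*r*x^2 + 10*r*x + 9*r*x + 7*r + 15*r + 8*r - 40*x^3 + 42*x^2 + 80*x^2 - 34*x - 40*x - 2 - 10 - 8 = r^2*(5*x - 10) + r*(-17*x^2 + 19*x + 30) - 40*x^3 + 122*x^2 - 74*x - 20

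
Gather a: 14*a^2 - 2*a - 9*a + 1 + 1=14*a^2 - 11*a + 2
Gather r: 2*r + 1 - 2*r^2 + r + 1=-2*r^2 + 3*r + 2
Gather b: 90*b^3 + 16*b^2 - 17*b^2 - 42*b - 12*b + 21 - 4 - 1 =90*b^3 - b^2 - 54*b + 16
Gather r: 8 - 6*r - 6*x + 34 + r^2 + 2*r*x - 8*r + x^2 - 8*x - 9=r^2 + r*(2*x - 14) + x^2 - 14*x + 33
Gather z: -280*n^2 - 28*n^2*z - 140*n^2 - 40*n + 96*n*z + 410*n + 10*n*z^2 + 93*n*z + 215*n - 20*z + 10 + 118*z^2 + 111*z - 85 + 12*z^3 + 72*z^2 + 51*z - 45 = -420*n^2 + 585*n + 12*z^3 + z^2*(10*n + 190) + z*(-28*n^2 + 189*n + 142) - 120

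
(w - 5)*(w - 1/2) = w^2 - 11*w/2 + 5/2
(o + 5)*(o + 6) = o^2 + 11*o + 30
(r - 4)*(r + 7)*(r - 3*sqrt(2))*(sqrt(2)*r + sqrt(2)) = sqrt(2)*r^4 - 6*r^3 + 4*sqrt(2)*r^3 - 25*sqrt(2)*r^2 - 24*r^2 - 28*sqrt(2)*r + 150*r + 168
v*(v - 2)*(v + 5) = v^3 + 3*v^2 - 10*v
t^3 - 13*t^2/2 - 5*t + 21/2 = (t - 7)*(t - 1)*(t + 3/2)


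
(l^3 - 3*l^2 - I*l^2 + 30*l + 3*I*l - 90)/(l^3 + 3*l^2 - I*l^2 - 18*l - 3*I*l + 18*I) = (l^2 - I*l + 30)/(l^2 + l*(6 - I) - 6*I)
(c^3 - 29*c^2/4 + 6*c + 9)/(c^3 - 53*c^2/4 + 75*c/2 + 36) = (c - 2)/(c - 8)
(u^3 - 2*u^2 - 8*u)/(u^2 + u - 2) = u*(u - 4)/(u - 1)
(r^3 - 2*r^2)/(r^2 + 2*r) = r*(r - 2)/(r + 2)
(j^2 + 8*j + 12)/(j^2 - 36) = (j + 2)/(j - 6)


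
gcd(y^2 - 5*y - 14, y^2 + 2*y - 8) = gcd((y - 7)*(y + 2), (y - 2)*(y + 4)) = 1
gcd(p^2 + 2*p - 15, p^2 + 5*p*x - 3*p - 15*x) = p - 3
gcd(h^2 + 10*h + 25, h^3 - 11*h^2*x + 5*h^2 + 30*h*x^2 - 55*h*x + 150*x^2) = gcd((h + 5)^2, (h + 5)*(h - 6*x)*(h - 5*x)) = h + 5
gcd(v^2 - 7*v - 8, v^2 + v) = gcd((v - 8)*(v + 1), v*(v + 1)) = v + 1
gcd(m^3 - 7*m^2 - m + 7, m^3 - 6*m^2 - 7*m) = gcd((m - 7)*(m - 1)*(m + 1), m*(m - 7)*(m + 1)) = m^2 - 6*m - 7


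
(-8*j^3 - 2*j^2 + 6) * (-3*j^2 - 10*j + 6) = 24*j^5 + 86*j^4 - 28*j^3 - 30*j^2 - 60*j + 36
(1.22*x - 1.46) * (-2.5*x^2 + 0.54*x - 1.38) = -3.05*x^3 + 4.3088*x^2 - 2.472*x + 2.0148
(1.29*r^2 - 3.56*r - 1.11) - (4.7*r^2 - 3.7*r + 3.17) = -3.41*r^2 + 0.14*r - 4.28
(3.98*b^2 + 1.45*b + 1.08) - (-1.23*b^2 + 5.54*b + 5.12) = 5.21*b^2 - 4.09*b - 4.04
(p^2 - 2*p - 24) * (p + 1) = p^3 - p^2 - 26*p - 24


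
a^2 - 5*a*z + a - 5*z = (a + 1)*(a - 5*z)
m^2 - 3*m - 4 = (m - 4)*(m + 1)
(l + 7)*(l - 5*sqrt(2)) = l^2 - 5*sqrt(2)*l + 7*l - 35*sqrt(2)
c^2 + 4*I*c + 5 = (c - I)*(c + 5*I)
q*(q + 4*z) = q^2 + 4*q*z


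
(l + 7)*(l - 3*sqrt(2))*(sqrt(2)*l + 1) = sqrt(2)*l^3 - 5*l^2 + 7*sqrt(2)*l^2 - 35*l - 3*sqrt(2)*l - 21*sqrt(2)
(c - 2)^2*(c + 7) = c^3 + 3*c^2 - 24*c + 28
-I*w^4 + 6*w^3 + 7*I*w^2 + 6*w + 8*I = (w - I)*(w + 2*I)*(w + 4*I)*(-I*w + 1)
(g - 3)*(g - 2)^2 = g^3 - 7*g^2 + 16*g - 12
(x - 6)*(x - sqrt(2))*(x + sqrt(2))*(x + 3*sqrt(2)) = x^4 - 6*x^3 + 3*sqrt(2)*x^3 - 18*sqrt(2)*x^2 - 2*x^2 - 6*sqrt(2)*x + 12*x + 36*sqrt(2)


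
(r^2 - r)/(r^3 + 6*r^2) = (r - 1)/(r*(r + 6))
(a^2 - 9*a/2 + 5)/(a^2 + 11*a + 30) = (a^2 - 9*a/2 + 5)/(a^2 + 11*a + 30)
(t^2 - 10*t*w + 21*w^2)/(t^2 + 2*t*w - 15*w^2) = (t - 7*w)/(t + 5*w)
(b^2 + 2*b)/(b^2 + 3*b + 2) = b/(b + 1)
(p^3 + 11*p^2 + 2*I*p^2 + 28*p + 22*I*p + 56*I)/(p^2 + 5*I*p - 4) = (p^3 + p^2*(11 + 2*I) + p*(28 + 22*I) + 56*I)/(p^2 + 5*I*p - 4)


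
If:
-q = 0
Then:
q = 0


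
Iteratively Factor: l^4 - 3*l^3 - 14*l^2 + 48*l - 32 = (l - 4)*(l^3 + l^2 - 10*l + 8) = (l - 4)*(l + 4)*(l^2 - 3*l + 2) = (l - 4)*(l - 2)*(l + 4)*(l - 1)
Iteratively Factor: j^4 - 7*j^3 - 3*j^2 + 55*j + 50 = (j - 5)*(j^3 - 2*j^2 - 13*j - 10) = (j - 5)^2*(j^2 + 3*j + 2) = (j - 5)^2*(j + 2)*(j + 1)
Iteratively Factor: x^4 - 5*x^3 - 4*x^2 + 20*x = (x + 2)*(x^3 - 7*x^2 + 10*x) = (x - 5)*(x + 2)*(x^2 - 2*x) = (x - 5)*(x - 2)*(x + 2)*(x)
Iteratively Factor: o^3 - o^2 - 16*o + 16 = (o + 4)*(o^2 - 5*o + 4) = (o - 4)*(o + 4)*(o - 1)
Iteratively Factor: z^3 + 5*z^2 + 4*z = (z + 4)*(z^2 + z) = z*(z + 4)*(z + 1)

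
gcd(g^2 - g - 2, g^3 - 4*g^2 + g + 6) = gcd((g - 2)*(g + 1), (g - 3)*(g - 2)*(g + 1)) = g^2 - g - 2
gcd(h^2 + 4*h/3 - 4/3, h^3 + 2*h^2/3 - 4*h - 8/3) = h + 2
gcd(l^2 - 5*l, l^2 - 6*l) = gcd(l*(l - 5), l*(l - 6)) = l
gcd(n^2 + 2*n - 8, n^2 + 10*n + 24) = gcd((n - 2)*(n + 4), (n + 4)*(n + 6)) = n + 4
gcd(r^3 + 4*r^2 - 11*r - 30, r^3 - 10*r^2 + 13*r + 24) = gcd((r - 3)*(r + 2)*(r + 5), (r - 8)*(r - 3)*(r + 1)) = r - 3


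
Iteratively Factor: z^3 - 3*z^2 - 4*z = (z - 4)*(z^2 + z) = z*(z - 4)*(z + 1)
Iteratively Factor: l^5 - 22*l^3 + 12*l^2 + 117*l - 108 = (l + 3)*(l^4 - 3*l^3 - 13*l^2 + 51*l - 36) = (l - 3)*(l + 3)*(l^3 - 13*l + 12) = (l - 3)*(l - 1)*(l + 3)*(l^2 + l - 12) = (l - 3)^2*(l - 1)*(l + 3)*(l + 4)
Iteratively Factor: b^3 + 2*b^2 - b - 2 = (b + 1)*(b^2 + b - 2) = (b - 1)*(b + 1)*(b + 2)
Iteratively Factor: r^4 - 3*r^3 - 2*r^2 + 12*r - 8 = (r + 2)*(r^3 - 5*r^2 + 8*r - 4) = (r - 1)*(r + 2)*(r^2 - 4*r + 4) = (r - 2)*(r - 1)*(r + 2)*(r - 2)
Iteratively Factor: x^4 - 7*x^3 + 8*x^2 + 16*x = (x)*(x^3 - 7*x^2 + 8*x + 16) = x*(x + 1)*(x^2 - 8*x + 16) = x*(x - 4)*(x + 1)*(x - 4)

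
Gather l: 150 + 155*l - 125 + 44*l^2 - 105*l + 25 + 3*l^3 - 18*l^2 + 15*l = 3*l^3 + 26*l^2 + 65*l + 50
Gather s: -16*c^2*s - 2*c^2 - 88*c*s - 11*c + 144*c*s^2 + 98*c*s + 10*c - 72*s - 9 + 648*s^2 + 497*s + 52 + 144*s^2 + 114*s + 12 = -2*c^2 - c + s^2*(144*c + 792) + s*(-16*c^2 + 10*c + 539) + 55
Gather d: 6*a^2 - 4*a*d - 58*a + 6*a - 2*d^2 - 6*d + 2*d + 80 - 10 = 6*a^2 - 52*a - 2*d^2 + d*(-4*a - 4) + 70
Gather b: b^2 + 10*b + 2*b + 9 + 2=b^2 + 12*b + 11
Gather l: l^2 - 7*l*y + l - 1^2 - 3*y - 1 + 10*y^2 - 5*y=l^2 + l*(1 - 7*y) + 10*y^2 - 8*y - 2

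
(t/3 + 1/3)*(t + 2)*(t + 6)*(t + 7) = t^4/3 + 16*t^3/3 + 83*t^2/3 + 152*t/3 + 28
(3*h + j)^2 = 9*h^2 + 6*h*j + j^2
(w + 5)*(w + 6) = w^2 + 11*w + 30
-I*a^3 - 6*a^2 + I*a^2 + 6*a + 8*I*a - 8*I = (a - 4*I)*(a - 2*I)*(-I*a + I)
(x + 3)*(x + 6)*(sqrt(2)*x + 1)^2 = 2*x^4 + 2*sqrt(2)*x^3 + 18*x^3 + 18*sqrt(2)*x^2 + 37*x^2 + 9*x + 36*sqrt(2)*x + 18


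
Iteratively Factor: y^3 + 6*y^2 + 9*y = (y)*(y^2 + 6*y + 9) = y*(y + 3)*(y + 3)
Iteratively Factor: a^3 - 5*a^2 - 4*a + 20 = (a - 2)*(a^2 - 3*a - 10) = (a - 5)*(a - 2)*(a + 2)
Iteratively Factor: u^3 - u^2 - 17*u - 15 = (u + 3)*(u^2 - 4*u - 5) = (u + 1)*(u + 3)*(u - 5)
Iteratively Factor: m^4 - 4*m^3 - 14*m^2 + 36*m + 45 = (m + 3)*(m^3 - 7*m^2 + 7*m + 15) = (m + 1)*(m + 3)*(m^2 - 8*m + 15) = (m - 5)*(m + 1)*(m + 3)*(m - 3)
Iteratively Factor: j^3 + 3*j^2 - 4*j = (j)*(j^2 + 3*j - 4) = j*(j - 1)*(j + 4)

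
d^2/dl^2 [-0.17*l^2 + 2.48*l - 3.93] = -0.340000000000000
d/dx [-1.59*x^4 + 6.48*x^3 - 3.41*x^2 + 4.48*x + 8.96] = -6.36*x^3 + 19.44*x^2 - 6.82*x + 4.48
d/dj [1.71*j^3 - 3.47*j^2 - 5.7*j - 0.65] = 5.13*j^2 - 6.94*j - 5.7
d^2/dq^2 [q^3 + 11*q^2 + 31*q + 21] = 6*q + 22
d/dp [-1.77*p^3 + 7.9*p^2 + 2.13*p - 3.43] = -5.31*p^2 + 15.8*p + 2.13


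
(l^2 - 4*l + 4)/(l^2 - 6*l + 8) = (l - 2)/(l - 4)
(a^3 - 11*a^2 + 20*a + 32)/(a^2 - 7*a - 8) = a - 4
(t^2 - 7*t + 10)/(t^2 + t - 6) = (t - 5)/(t + 3)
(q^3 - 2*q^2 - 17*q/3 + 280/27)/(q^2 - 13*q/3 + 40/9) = q + 7/3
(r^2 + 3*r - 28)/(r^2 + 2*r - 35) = (r - 4)/(r - 5)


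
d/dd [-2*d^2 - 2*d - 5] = -4*d - 2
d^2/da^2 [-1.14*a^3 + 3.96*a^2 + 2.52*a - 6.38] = 7.92 - 6.84*a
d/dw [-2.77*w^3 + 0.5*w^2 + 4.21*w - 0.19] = -8.31*w^2 + 1.0*w + 4.21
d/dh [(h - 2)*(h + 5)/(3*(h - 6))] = (h^2 - 12*h - 8)/(3*(h^2 - 12*h + 36))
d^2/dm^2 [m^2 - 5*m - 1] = 2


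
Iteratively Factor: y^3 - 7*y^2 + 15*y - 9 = (y - 3)*(y^2 - 4*y + 3) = (y - 3)*(y - 1)*(y - 3)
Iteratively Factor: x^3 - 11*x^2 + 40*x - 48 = (x - 3)*(x^2 - 8*x + 16) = (x - 4)*(x - 3)*(x - 4)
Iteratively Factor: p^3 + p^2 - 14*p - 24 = (p + 2)*(p^2 - p - 12) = (p + 2)*(p + 3)*(p - 4)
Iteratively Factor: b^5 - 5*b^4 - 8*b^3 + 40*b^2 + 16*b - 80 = (b - 2)*(b^4 - 3*b^3 - 14*b^2 + 12*b + 40) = (b - 5)*(b - 2)*(b^3 + 2*b^2 - 4*b - 8) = (b - 5)*(b - 2)*(b + 2)*(b^2 - 4) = (b - 5)*(b - 2)^2*(b + 2)*(b + 2)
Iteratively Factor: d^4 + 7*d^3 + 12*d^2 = (d)*(d^3 + 7*d^2 + 12*d) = d*(d + 3)*(d^2 + 4*d) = d^2*(d + 3)*(d + 4)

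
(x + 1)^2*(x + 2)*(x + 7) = x^4 + 11*x^3 + 33*x^2 + 37*x + 14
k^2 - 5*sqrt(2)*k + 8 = (k - 4*sqrt(2))*(k - sqrt(2))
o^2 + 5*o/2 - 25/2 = (o - 5/2)*(o + 5)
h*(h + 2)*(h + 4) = h^3 + 6*h^2 + 8*h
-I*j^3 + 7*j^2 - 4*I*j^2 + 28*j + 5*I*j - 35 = (j + 5)*(j + 7*I)*(-I*j + I)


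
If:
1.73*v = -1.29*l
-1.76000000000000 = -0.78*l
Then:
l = 2.26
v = -1.68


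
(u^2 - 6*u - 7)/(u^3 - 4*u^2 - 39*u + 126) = (u + 1)/(u^2 + 3*u - 18)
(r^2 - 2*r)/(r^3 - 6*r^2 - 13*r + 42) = r/(r^2 - 4*r - 21)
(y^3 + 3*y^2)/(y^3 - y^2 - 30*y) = y*(y + 3)/(y^2 - y - 30)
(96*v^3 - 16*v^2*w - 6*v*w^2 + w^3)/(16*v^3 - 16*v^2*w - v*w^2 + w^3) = (6*v - w)/(v - w)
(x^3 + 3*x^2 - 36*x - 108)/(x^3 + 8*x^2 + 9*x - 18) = (x - 6)/(x - 1)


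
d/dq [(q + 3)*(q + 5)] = 2*q + 8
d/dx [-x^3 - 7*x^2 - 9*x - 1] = -3*x^2 - 14*x - 9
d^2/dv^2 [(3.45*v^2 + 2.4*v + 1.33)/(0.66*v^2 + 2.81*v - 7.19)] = (-10.70586*v^3 + 101.705868*v^2 + 83.1334680000001*v + 487.3082)/(0.287496*v^6 + 3.672108*v^5 + 6.238386*v^4 - 57.819403*v^3 - 67.960599*v^2 + 435.798123*v - 371.694959)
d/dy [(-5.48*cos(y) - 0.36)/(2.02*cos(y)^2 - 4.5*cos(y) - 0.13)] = (-11.0696*cos(y)^2 - 1.4544*cos(y) + 0.9076)*sin(y)/(4.0804*cos(y)^4 - 18.18*cos(y)^3 + 19.7248*cos(y)^2 + 1.17*cos(y) + 0.0169)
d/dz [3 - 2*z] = -2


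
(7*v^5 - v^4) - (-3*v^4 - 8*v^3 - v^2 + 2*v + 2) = 7*v^5 + 2*v^4 + 8*v^3 + v^2 - 2*v - 2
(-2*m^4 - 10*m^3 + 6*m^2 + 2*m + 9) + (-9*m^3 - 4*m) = -2*m^4 - 19*m^3 + 6*m^2 - 2*m + 9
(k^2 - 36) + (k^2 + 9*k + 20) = 2*k^2 + 9*k - 16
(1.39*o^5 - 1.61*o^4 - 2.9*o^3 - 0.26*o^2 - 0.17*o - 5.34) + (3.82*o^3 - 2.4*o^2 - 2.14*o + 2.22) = 1.39*o^5 - 1.61*o^4 + 0.92*o^3 - 2.66*o^2 - 2.31*o - 3.12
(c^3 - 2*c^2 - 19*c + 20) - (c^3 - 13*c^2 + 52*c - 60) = 11*c^2 - 71*c + 80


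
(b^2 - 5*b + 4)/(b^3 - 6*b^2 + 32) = (b - 1)/(b^2 - 2*b - 8)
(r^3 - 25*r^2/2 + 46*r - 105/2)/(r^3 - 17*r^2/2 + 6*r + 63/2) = (2*r - 5)/(2*r + 3)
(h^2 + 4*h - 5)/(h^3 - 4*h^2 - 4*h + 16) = (h^2 + 4*h - 5)/(h^3 - 4*h^2 - 4*h + 16)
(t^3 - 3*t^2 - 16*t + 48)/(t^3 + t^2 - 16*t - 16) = (t - 3)/(t + 1)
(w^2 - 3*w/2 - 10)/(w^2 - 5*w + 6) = (w^2 - 3*w/2 - 10)/(w^2 - 5*w + 6)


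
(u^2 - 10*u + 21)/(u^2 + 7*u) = (u^2 - 10*u + 21)/(u*(u + 7))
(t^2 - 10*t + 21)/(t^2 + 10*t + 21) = (t^2 - 10*t + 21)/(t^2 + 10*t + 21)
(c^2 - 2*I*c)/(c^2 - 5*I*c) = (c - 2*I)/(c - 5*I)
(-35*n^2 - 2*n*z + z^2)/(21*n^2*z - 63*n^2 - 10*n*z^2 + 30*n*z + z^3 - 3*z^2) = (5*n + z)/(-3*n*z + 9*n + z^2 - 3*z)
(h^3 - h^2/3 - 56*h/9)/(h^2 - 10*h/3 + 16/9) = h*(3*h + 7)/(3*h - 2)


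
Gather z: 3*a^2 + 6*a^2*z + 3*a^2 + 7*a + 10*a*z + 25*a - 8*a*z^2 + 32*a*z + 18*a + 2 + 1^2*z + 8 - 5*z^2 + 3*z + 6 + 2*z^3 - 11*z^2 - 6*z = 6*a^2 + 50*a + 2*z^3 + z^2*(-8*a - 16) + z*(6*a^2 + 42*a - 2) + 16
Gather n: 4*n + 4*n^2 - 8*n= 4*n^2 - 4*n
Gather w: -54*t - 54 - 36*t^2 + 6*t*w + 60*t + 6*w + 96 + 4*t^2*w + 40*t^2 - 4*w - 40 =4*t^2 + 6*t + w*(4*t^2 + 6*t + 2) + 2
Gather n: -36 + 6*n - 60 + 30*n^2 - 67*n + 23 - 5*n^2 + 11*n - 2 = 25*n^2 - 50*n - 75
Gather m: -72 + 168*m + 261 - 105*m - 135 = 63*m + 54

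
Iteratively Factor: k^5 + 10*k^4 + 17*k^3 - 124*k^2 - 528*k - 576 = (k + 3)*(k^4 + 7*k^3 - 4*k^2 - 112*k - 192) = (k + 3)^2*(k^3 + 4*k^2 - 16*k - 64) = (k + 3)^2*(k + 4)*(k^2 - 16) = (k - 4)*(k + 3)^2*(k + 4)*(k + 4)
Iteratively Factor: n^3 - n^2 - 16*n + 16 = (n + 4)*(n^2 - 5*n + 4) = (n - 4)*(n + 4)*(n - 1)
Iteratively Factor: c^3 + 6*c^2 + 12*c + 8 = (c + 2)*(c^2 + 4*c + 4) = (c + 2)^2*(c + 2)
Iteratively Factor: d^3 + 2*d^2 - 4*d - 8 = (d + 2)*(d^2 - 4) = (d - 2)*(d + 2)*(d + 2)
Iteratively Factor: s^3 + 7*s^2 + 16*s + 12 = (s + 3)*(s^2 + 4*s + 4) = (s + 2)*(s + 3)*(s + 2)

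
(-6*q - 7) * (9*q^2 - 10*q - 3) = -54*q^3 - 3*q^2 + 88*q + 21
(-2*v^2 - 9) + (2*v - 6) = -2*v^2 + 2*v - 15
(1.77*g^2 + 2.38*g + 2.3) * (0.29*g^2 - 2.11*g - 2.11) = 0.5133*g^4 - 3.0445*g^3 - 8.0895*g^2 - 9.8748*g - 4.853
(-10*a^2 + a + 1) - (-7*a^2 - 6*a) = -3*a^2 + 7*a + 1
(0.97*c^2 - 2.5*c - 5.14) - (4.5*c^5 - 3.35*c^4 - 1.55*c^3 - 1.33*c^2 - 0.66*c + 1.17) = -4.5*c^5 + 3.35*c^4 + 1.55*c^3 + 2.3*c^2 - 1.84*c - 6.31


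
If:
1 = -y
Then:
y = -1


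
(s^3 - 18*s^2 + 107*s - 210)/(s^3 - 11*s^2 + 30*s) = (s - 7)/s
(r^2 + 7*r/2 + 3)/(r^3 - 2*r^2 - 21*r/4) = 2*(r + 2)/(r*(2*r - 7))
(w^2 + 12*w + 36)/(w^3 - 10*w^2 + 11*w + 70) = (w^2 + 12*w + 36)/(w^3 - 10*w^2 + 11*w + 70)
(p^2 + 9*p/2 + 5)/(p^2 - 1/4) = 2*(2*p^2 + 9*p + 10)/(4*p^2 - 1)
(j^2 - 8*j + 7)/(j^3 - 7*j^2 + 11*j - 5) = (j - 7)/(j^2 - 6*j + 5)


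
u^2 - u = u*(u - 1)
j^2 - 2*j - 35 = (j - 7)*(j + 5)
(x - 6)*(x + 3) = x^2 - 3*x - 18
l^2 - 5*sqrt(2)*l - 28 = (l - 7*sqrt(2))*(l + 2*sqrt(2))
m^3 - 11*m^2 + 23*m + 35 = (m - 7)*(m - 5)*(m + 1)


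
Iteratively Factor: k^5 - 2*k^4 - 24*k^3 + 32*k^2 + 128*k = (k + 4)*(k^4 - 6*k^3 + 32*k) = (k + 2)*(k + 4)*(k^3 - 8*k^2 + 16*k) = (k - 4)*(k + 2)*(k + 4)*(k^2 - 4*k) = k*(k - 4)*(k + 2)*(k + 4)*(k - 4)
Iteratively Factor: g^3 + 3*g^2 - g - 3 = (g + 1)*(g^2 + 2*g - 3) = (g - 1)*(g + 1)*(g + 3)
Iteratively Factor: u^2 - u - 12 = (u + 3)*(u - 4)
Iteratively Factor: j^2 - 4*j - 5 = (j - 5)*(j + 1)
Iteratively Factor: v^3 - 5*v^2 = (v)*(v^2 - 5*v) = v*(v - 5)*(v)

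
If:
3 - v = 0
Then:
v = 3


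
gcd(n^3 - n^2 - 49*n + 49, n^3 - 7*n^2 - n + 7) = n^2 - 8*n + 7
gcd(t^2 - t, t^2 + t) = t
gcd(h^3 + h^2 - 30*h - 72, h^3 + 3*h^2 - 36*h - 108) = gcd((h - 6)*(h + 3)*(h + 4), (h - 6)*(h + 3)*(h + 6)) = h^2 - 3*h - 18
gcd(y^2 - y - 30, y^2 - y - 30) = y^2 - y - 30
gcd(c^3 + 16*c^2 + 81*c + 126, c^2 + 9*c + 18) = c^2 + 9*c + 18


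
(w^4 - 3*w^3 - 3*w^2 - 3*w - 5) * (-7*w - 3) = -7*w^5 + 18*w^4 + 30*w^3 + 30*w^2 + 44*w + 15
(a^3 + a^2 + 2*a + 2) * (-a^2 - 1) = -a^5 - a^4 - 3*a^3 - 3*a^2 - 2*a - 2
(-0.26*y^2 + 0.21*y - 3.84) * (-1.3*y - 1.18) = 0.338*y^3 + 0.0338*y^2 + 4.7442*y + 4.5312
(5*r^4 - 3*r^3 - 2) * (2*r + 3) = 10*r^5 + 9*r^4 - 9*r^3 - 4*r - 6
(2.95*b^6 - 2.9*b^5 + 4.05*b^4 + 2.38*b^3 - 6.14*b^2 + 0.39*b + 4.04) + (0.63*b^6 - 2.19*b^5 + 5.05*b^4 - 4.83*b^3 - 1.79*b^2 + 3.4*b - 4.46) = 3.58*b^6 - 5.09*b^5 + 9.1*b^4 - 2.45*b^3 - 7.93*b^2 + 3.79*b - 0.42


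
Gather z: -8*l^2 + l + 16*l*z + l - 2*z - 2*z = -8*l^2 + 2*l + z*(16*l - 4)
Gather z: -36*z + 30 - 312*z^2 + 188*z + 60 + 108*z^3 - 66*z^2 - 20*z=108*z^3 - 378*z^2 + 132*z + 90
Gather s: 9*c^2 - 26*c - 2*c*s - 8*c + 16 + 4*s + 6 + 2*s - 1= 9*c^2 - 34*c + s*(6 - 2*c) + 21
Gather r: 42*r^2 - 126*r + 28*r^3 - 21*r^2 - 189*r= 28*r^3 + 21*r^2 - 315*r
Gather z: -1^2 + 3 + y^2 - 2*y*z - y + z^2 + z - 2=y^2 - y + z^2 + z*(1 - 2*y)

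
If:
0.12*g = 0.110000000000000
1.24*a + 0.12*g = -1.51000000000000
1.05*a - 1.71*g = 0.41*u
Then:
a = -1.31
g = 0.92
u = -7.17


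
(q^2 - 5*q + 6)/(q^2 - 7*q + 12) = (q - 2)/(q - 4)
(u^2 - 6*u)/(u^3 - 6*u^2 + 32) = u*(u - 6)/(u^3 - 6*u^2 + 32)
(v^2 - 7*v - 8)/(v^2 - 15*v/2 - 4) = 2*(v + 1)/(2*v + 1)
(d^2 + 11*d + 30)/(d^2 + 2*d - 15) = (d + 6)/(d - 3)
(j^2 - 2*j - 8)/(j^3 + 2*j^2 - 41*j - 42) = (j^2 - 2*j - 8)/(j^3 + 2*j^2 - 41*j - 42)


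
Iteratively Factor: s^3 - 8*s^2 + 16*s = (s)*(s^2 - 8*s + 16) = s*(s - 4)*(s - 4)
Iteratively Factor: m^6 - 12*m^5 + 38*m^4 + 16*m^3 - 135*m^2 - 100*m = (m)*(m^5 - 12*m^4 + 38*m^3 + 16*m^2 - 135*m - 100) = m*(m + 1)*(m^4 - 13*m^3 + 51*m^2 - 35*m - 100) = m*(m + 1)^2*(m^3 - 14*m^2 + 65*m - 100) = m*(m - 5)*(m + 1)^2*(m^2 - 9*m + 20) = m*(m - 5)^2*(m + 1)^2*(m - 4)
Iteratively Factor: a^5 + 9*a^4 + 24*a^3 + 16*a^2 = (a)*(a^4 + 9*a^3 + 24*a^2 + 16*a) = a*(a + 1)*(a^3 + 8*a^2 + 16*a) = a*(a + 1)*(a + 4)*(a^2 + 4*a) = a*(a + 1)*(a + 4)^2*(a)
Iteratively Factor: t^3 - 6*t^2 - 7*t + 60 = (t - 4)*(t^2 - 2*t - 15) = (t - 5)*(t - 4)*(t + 3)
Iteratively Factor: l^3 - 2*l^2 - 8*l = (l)*(l^2 - 2*l - 8) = l*(l + 2)*(l - 4)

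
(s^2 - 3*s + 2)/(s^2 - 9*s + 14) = (s - 1)/(s - 7)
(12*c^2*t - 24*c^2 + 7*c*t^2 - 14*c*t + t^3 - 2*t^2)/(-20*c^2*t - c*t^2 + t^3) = (3*c*t - 6*c + t^2 - 2*t)/(t*(-5*c + t))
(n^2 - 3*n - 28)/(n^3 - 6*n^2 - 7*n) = (n + 4)/(n*(n + 1))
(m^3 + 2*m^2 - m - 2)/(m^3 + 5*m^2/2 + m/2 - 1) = 2*(m - 1)/(2*m - 1)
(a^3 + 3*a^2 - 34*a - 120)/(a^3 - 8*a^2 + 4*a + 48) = (a^2 + 9*a + 20)/(a^2 - 2*a - 8)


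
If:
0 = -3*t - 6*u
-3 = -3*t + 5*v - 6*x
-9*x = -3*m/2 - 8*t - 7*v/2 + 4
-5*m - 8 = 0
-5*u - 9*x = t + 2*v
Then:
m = -8/5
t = 1711/1895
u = -1711/3790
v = 183/1895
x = 489/3790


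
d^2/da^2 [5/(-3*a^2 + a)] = 10*(3*a*(3*a - 1) - (6*a - 1)^2)/(a^3*(3*a - 1)^3)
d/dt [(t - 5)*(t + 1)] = 2*t - 4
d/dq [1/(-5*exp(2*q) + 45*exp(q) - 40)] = (2*exp(q) - 9)*exp(q)/(5*(exp(2*q) - 9*exp(q) + 8)^2)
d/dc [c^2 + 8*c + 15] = 2*c + 8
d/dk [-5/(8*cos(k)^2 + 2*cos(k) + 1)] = -10*(8*cos(k) + 1)*sin(k)/(8*cos(k)^2 + 2*cos(k) + 1)^2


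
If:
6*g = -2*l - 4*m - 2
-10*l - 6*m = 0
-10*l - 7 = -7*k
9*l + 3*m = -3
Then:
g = -11/12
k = -1/14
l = -3/4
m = 5/4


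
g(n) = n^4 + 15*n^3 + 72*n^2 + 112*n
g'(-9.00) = -455.00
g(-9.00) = 450.00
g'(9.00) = 7969.00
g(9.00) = 24336.00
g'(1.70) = 506.50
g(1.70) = 480.53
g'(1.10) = 330.17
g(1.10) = 231.75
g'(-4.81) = 15.35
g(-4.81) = -6.91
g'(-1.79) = -24.52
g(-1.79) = -45.55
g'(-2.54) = -28.99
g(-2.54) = -24.15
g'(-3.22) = -18.65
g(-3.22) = -7.41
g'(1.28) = 378.44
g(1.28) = 295.47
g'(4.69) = 2189.83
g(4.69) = 4140.25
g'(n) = 4*n^3 + 45*n^2 + 144*n + 112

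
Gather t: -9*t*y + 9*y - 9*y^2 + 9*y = -9*t*y - 9*y^2 + 18*y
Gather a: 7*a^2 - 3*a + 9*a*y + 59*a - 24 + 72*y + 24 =7*a^2 + a*(9*y + 56) + 72*y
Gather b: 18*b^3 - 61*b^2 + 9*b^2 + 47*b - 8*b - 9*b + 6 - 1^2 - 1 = 18*b^3 - 52*b^2 + 30*b + 4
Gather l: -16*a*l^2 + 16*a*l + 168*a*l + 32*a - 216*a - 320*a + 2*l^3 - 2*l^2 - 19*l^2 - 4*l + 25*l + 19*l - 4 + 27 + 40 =-504*a + 2*l^3 + l^2*(-16*a - 21) + l*(184*a + 40) + 63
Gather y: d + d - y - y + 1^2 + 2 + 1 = 2*d - 2*y + 4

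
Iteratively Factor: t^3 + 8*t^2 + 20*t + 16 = (t + 2)*(t^2 + 6*t + 8) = (t + 2)^2*(t + 4)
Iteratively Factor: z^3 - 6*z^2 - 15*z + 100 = (z + 4)*(z^2 - 10*z + 25) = (z - 5)*(z + 4)*(z - 5)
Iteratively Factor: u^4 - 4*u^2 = (u - 2)*(u^3 + 2*u^2) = (u - 2)*(u + 2)*(u^2) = u*(u - 2)*(u + 2)*(u)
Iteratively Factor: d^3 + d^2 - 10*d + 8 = (d - 1)*(d^2 + 2*d - 8) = (d - 2)*(d - 1)*(d + 4)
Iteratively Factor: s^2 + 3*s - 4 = (s - 1)*(s + 4)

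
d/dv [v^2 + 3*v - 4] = 2*v + 3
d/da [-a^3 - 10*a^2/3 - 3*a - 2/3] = -3*a^2 - 20*a/3 - 3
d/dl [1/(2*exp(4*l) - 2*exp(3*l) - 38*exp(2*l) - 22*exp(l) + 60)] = (-4*exp(3*l) + 3*exp(2*l) + 38*exp(l) + 11)*exp(l)/(2*(-exp(4*l) + exp(3*l) + 19*exp(2*l) + 11*exp(l) - 30)^2)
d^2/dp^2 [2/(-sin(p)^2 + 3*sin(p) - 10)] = 2*(4*sin(p)^4 - 9*sin(p)^3 - 37*sin(p)^2 + 48*sin(p) + 2)/(sin(p)^2 - 3*sin(p) + 10)^3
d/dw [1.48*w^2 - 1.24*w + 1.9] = 2.96*w - 1.24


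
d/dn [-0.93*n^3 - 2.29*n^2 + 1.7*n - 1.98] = -2.79*n^2 - 4.58*n + 1.7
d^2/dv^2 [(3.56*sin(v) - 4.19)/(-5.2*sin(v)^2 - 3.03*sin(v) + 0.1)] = (96.2624*sin(v)^5 - 509.28176*sin(v)^4 - 379.47052*sin(v)^3 + 633.681109*sin(v)^2 + 383.76467*sin(v) + 79.136182)/(5.2*sin(v)^2 + 3.03*sin(v) - 0.1)^3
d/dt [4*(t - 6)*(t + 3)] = 8*t - 12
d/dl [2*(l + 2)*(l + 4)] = 4*l + 12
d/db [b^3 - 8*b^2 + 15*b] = 3*b^2 - 16*b + 15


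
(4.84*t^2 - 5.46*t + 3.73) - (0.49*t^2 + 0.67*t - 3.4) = 4.35*t^2 - 6.13*t + 7.13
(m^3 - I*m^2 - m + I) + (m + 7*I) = m^3 - I*m^2 + 8*I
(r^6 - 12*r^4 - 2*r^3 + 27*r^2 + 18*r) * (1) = r^6 - 12*r^4 - 2*r^3 + 27*r^2 + 18*r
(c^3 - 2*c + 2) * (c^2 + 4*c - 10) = c^5 + 4*c^4 - 12*c^3 - 6*c^2 + 28*c - 20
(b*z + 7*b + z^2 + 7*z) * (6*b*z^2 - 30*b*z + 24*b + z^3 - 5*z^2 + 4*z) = 6*b^2*z^3 + 12*b^2*z^2 - 186*b^2*z + 168*b^2 + 7*b*z^4 + 14*b*z^3 - 217*b*z^2 + 196*b*z + z^5 + 2*z^4 - 31*z^3 + 28*z^2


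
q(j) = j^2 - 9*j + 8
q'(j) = 2*j - 9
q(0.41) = 4.48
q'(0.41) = -8.18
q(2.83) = -9.46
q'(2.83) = -3.34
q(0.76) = 1.74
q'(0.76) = -7.48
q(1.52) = -3.37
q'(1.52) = -5.96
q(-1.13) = 19.45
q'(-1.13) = -11.26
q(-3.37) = 49.69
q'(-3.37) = -15.74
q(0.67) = 2.42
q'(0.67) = -7.66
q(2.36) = -7.67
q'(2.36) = -4.28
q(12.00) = 44.00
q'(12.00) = 15.00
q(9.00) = 8.00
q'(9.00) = 9.00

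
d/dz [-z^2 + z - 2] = 1 - 2*z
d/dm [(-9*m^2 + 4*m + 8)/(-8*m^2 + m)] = (23*m^2 + 128*m - 8)/(m^2*(64*m^2 - 16*m + 1))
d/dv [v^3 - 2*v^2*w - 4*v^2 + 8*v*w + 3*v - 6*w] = 3*v^2 - 4*v*w - 8*v + 8*w + 3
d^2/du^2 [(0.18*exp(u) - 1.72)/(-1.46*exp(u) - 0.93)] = (3.910756*exp(u) - 2.491098)*exp(u)/(3.112136*exp(3*u) + 5.947164*exp(2*u) + 3.788262*exp(u) + 0.804357)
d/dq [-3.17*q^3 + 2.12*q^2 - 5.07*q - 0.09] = -9.51*q^2 + 4.24*q - 5.07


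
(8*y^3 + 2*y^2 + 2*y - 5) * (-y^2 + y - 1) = -8*y^5 + 6*y^4 - 8*y^3 + 5*y^2 - 7*y + 5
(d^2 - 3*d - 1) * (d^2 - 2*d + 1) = d^4 - 5*d^3 + 6*d^2 - d - 1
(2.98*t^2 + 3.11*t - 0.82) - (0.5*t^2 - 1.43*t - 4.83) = 2.48*t^2 + 4.54*t + 4.01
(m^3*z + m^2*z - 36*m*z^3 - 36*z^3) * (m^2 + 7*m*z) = m^5*z + 7*m^4*z^2 + m^4*z - 36*m^3*z^3 + 7*m^3*z^2 - 252*m^2*z^4 - 36*m^2*z^3 - 252*m*z^4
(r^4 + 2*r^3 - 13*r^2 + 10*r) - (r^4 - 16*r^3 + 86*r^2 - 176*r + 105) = 18*r^3 - 99*r^2 + 186*r - 105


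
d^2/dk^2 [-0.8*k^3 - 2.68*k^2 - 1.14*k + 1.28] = -4.8*k - 5.36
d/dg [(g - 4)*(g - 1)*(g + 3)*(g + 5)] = 4*g^3 + 9*g^2 - 42*g - 43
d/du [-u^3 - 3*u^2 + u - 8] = -3*u^2 - 6*u + 1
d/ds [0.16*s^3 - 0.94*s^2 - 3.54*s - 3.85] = 0.48*s^2 - 1.88*s - 3.54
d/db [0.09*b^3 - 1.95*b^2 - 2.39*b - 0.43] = 0.27*b^2 - 3.9*b - 2.39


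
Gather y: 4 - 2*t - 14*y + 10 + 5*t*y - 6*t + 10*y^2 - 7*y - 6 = -8*t + 10*y^2 + y*(5*t - 21) + 8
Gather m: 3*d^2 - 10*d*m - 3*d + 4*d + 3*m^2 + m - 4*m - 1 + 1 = 3*d^2 + d + 3*m^2 + m*(-10*d - 3)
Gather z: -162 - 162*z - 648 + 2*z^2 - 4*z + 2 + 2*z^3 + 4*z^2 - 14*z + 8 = 2*z^3 + 6*z^2 - 180*z - 800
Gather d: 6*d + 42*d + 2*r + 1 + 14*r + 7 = 48*d + 16*r + 8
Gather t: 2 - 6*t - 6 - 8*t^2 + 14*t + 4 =-8*t^2 + 8*t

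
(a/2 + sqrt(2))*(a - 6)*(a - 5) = a^3/2 - 11*a^2/2 + sqrt(2)*a^2 - 11*sqrt(2)*a + 15*a + 30*sqrt(2)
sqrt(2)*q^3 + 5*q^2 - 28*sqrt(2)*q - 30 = (q - 3*sqrt(2))*(q + 5*sqrt(2))*(sqrt(2)*q + 1)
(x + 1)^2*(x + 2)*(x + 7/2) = x^4 + 15*x^3/2 + 19*x^2 + 39*x/2 + 7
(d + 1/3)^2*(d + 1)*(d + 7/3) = d^4 + 4*d^3 + 14*d^2/3 + 52*d/27 + 7/27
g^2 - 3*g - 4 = (g - 4)*(g + 1)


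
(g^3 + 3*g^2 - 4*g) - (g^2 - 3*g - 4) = g^3 + 2*g^2 - g + 4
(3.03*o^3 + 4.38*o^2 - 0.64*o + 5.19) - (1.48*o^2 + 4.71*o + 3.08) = 3.03*o^3 + 2.9*o^2 - 5.35*o + 2.11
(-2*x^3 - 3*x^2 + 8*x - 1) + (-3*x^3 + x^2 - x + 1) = -5*x^3 - 2*x^2 + 7*x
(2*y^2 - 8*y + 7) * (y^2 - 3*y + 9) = 2*y^4 - 14*y^3 + 49*y^2 - 93*y + 63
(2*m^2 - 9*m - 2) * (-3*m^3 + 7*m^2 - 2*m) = -6*m^5 + 41*m^4 - 61*m^3 + 4*m^2 + 4*m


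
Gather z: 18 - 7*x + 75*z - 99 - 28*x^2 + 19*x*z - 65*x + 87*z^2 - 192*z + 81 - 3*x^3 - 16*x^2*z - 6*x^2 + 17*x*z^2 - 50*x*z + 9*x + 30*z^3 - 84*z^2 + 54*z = -3*x^3 - 34*x^2 - 63*x + 30*z^3 + z^2*(17*x + 3) + z*(-16*x^2 - 31*x - 63)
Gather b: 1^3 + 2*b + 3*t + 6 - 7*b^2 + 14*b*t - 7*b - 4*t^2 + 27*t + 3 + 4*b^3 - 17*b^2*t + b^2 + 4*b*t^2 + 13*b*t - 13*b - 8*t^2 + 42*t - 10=4*b^3 + b^2*(-17*t - 6) + b*(4*t^2 + 27*t - 18) - 12*t^2 + 72*t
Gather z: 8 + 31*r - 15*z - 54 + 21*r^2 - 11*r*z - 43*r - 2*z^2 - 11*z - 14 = 21*r^2 - 12*r - 2*z^2 + z*(-11*r - 26) - 60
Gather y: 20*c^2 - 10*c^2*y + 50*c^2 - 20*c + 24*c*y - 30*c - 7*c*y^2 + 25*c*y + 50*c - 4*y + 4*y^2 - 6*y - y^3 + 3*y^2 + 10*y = 70*c^2 - y^3 + y^2*(7 - 7*c) + y*(-10*c^2 + 49*c)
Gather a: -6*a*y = -6*a*y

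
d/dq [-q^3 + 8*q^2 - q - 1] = -3*q^2 + 16*q - 1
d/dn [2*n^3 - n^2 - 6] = 2*n*(3*n - 1)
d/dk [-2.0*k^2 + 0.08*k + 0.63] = 0.08 - 4.0*k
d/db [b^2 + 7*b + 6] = 2*b + 7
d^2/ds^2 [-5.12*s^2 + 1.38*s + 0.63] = -10.2400000000000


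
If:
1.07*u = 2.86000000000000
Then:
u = 2.67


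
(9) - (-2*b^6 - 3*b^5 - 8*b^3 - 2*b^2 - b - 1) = 2*b^6 + 3*b^5 + 8*b^3 + 2*b^2 + b + 10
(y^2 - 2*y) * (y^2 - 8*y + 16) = y^4 - 10*y^3 + 32*y^2 - 32*y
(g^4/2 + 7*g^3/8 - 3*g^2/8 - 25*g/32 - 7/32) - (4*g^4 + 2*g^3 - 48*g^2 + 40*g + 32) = -7*g^4/2 - 9*g^3/8 + 381*g^2/8 - 1305*g/32 - 1031/32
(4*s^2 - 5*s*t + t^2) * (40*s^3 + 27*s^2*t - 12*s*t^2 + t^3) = 160*s^5 - 92*s^4*t - 143*s^3*t^2 + 91*s^2*t^3 - 17*s*t^4 + t^5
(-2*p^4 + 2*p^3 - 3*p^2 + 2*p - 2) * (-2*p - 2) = 4*p^5 + 2*p^3 + 2*p^2 + 4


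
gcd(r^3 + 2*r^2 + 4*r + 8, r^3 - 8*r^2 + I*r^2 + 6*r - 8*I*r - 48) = r - 2*I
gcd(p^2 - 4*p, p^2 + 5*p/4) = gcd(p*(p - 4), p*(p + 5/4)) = p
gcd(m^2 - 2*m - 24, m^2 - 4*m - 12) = m - 6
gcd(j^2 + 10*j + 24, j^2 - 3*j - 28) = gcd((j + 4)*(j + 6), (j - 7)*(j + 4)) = j + 4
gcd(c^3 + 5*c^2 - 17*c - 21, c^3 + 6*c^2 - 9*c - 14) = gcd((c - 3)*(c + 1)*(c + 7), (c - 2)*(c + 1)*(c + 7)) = c^2 + 8*c + 7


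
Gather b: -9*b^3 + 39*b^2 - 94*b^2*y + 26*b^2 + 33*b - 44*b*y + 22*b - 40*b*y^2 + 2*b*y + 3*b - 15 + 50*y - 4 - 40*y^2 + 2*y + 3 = -9*b^3 + b^2*(65 - 94*y) + b*(-40*y^2 - 42*y + 58) - 40*y^2 + 52*y - 16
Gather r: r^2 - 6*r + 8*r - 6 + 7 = r^2 + 2*r + 1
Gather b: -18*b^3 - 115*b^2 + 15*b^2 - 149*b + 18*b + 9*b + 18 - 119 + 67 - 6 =-18*b^3 - 100*b^2 - 122*b - 40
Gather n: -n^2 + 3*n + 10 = -n^2 + 3*n + 10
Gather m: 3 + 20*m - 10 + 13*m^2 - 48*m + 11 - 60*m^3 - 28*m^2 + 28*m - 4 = -60*m^3 - 15*m^2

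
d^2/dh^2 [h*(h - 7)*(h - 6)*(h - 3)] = 12*h^2 - 96*h + 162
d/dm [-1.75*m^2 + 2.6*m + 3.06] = 2.6 - 3.5*m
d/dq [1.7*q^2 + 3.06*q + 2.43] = 3.4*q + 3.06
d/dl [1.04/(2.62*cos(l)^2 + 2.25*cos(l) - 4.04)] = (5.4496*cos(l) + 2.34)*sin(l)/(2.62*cos(l)^2 + 2.25*cos(l) - 4.04)^2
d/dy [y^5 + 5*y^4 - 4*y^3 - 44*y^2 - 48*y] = 5*y^4 + 20*y^3 - 12*y^2 - 88*y - 48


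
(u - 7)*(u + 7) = u^2 - 49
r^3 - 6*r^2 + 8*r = r*(r - 4)*(r - 2)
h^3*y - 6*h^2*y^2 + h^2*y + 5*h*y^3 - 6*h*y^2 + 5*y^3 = (h - 5*y)*(h - y)*(h*y + y)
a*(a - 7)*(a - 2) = a^3 - 9*a^2 + 14*a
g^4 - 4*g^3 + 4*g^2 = g^2*(g - 2)^2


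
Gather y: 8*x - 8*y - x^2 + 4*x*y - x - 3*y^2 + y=-x^2 + 7*x - 3*y^2 + y*(4*x - 7)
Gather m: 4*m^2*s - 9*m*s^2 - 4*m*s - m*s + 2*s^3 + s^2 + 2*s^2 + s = 4*m^2*s + m*(-9*s^2 - 5*s) + 2*s^3 + 3*s^2 + s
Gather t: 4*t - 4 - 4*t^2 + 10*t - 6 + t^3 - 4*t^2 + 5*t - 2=t^3 - 8*t^2 + 19*t - 12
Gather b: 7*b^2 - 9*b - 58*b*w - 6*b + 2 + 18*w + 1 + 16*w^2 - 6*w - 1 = 7*b^2 + b*(-58*w - 15) + 16*w^2 + 12*w + 2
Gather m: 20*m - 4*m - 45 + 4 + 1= 16*m - 40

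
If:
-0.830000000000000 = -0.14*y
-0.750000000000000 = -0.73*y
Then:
No Solution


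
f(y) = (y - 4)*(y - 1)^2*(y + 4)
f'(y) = (y - 4)*(y - 1)^2 + (y - 4)*(y + 4)*(2*y - 2) + (y - 1)^2*(y + 4)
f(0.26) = -8.72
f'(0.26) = 23.86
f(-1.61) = -91.34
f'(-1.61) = 48.05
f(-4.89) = 274.49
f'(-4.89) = -432.49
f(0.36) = -6.50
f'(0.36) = 20.61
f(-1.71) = -96.03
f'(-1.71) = 45.75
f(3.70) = -16.84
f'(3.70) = 41.47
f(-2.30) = -116.63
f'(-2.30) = 20.59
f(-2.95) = -113.86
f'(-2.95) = -34.40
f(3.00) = -28.00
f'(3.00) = -4.00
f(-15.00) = 53504.00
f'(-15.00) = -14368.00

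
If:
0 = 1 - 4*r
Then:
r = 1/4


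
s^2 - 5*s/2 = s*(s - 5/2)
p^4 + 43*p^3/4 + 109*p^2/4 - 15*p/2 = p*(p - 1/4)*(p + 5)*(p + 6)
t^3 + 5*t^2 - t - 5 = (t - 1)*(t + 1)*(t + 5)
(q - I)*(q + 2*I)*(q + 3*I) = q^3 + 4*I*q^2 - q + 6*I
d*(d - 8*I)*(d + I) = d^3 - 7*I*d^2 + 8*d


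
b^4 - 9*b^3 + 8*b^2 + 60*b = b*(b - 6)*(b - 5)*(b + 2)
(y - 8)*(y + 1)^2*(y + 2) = y^4 - 4*y^3 - 27*y^2 - 38*y - 16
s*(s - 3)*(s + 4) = s^3 + s^2 - 12*s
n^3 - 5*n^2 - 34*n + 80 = (n - 8)*(n - 2)*(n + 5)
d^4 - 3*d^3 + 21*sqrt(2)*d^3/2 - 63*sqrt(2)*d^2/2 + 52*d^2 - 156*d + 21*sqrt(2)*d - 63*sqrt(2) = (d - 3)*(d + sqrt(2)/2)*(d + 3*sqrt(2))*(d + 7*sqrt(2))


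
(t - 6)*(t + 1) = t^2 - 5*t - 6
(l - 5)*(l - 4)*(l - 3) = l^3 - 12*l^2 + 47*l - 60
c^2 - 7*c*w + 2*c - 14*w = (c + 2)*(c - 7*w)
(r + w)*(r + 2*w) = r^2 + 3*r*w + 2*w^2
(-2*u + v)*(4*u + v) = -8*u^2 + 2*u*v + v^2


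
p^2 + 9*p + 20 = (p + 4)*(p + 5)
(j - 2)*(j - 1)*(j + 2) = j^3 - j^2 - 4*j + 4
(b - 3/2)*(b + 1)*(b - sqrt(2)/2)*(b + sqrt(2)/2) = b^4 - b^3/2 - 2*b^2 + b/4 + 3/4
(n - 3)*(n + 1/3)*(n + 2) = n^3 - 2*n^2/3 - 19*n/3 - 2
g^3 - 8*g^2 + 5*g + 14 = (g - 7)*(g - 2)*(g + 1)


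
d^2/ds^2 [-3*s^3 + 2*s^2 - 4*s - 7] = 4 - 18*s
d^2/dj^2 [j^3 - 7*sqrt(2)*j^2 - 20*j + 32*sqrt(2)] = 6*j - 14*sqrt(2)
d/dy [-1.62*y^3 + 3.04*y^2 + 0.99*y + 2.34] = -4.86*y^2 + 6.08*y + 0.99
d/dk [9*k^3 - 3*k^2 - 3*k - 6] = 27*k^2 - 6*k - 3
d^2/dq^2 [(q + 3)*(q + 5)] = 2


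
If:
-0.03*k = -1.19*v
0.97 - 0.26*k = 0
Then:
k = 3.73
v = 0.09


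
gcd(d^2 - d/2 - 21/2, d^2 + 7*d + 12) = d + 3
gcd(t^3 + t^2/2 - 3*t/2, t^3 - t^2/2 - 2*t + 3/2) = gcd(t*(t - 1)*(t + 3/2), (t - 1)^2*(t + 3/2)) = t^2 + t/2 - 3/2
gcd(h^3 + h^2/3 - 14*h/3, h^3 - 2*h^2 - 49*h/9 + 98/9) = h^2 + h/3 - 14/3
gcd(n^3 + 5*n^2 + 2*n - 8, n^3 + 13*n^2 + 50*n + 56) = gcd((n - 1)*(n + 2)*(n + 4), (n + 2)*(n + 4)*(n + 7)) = n^2 + 6*n + 8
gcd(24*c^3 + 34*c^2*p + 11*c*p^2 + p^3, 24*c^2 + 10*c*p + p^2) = 24*c^2 + 10*c*p + p^2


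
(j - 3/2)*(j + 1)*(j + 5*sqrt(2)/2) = j^3 - j^2/2 + 5*sqrt(2)*j^2/2 - 5*sqrt(2)*j/4 - 3*j/2 - 15*sqrt(2)/4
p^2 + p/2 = p*(p + 1/2)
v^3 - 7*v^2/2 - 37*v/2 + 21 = (v - 6)*(v - 1)*(v + 7/2)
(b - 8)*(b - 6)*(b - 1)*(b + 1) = b^4 - 14*b^3 + 47*b^2 + 14*b - 48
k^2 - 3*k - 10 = (k - 5)*(k + 2)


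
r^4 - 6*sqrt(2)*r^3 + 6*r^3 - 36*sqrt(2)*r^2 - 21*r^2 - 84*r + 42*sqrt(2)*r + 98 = (r - 1)*(r + 7)*(r - 7*sqrt(2))*(r + sqrt(2))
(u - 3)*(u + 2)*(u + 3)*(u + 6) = u^4 + 8*u^3 + 3*u^2 - 72*u - 108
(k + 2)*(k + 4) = k^2 + 6*k + 8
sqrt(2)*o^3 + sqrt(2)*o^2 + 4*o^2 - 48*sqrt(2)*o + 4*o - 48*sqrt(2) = (o - 4*sqrt(2))*(o + 6*sqrt(2))*(sqrt(2)*o + sqrt(2))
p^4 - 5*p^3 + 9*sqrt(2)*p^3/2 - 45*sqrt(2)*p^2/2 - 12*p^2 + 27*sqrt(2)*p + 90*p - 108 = (p - 3)*(p - 2)*(p - 3*sqrt(2)/2)*(p + 6*sqrt(2))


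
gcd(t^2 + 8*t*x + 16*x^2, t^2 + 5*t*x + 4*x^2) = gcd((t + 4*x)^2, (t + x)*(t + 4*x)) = t + 4*x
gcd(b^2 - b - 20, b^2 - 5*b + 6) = 1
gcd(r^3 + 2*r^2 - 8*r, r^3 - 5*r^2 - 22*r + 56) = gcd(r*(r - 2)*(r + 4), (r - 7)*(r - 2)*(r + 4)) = r^2 + 2*r - 8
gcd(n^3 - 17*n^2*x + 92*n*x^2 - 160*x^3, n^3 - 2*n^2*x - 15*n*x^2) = -n + 5*x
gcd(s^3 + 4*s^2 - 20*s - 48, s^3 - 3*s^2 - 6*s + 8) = s^2 - 2*s - 8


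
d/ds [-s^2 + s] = 1 - 2*s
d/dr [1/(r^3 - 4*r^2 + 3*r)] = (-3*r^2 + 8*r - 3)/(r^2*(r^2 - 4*r + 3)^2)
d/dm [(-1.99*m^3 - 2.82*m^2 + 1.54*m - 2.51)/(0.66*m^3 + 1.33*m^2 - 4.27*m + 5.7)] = (-0.785500000000001*m^4 + 14.9618*m^3 - 19.066*m^2 - 25.4714*m - 1.9397)/(0.4356*m^6 + 1.7556*m^5 - 3.8675*m^4 - 3.8342*m^3 + 33.3949*m^2 - 48.678*m + 32.49)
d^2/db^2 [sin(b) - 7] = -sin(b)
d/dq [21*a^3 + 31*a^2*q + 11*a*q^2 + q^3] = 31*a^2 + 22*a*q + 3*q^2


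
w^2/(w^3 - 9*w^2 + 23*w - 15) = w^2/(w^3 - 9*w^2 + 23*w - 15)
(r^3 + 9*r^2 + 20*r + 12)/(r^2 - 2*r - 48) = (r^2 + 3*r + 2)/(r - 8)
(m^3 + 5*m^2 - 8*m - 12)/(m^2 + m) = m + 4 - 12/m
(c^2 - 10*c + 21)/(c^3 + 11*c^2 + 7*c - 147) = (c - 7)/(c^2 + 14*c + 49)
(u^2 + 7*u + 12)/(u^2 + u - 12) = (u + 3)/(u - 3)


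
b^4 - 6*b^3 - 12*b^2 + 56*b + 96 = (b - 6)*(b - 4)*(b + 2)^2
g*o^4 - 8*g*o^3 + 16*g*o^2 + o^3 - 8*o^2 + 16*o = o*(o - 4)^2*(g*o + 1)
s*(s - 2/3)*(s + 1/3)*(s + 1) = s^4 + 2*s^3/3 - 5*s^2/9 - 2*s/9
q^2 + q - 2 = (q - 1)*(q + 2)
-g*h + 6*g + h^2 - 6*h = (-g + h)*(h - 6)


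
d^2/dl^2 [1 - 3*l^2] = -6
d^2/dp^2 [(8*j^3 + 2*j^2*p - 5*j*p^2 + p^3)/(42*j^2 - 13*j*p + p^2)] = j^2*(-13424*j^3 + 9456*j^2*p - 1968*j*p^2 + 128*p^3)/(74088*j^6 - 68796*j^5*p + 26586*j^4*p^2 - 5473*j^3*p^3 + 633*j^2*p^4 - 39*j*p^5 + p^6)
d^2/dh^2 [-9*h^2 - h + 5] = -18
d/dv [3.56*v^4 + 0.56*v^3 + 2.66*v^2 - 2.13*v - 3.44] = 14.24*v^3 + 1.68*v^2 + 5.32*v - 2.13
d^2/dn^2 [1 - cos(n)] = cos(n)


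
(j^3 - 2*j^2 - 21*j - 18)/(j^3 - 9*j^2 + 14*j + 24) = (j + 3)/(j - 4)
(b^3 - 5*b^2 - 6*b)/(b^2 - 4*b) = (b^2 - 5*b - 6)/(b - 4)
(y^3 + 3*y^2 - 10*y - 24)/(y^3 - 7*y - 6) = (y + 4)/(y + 1)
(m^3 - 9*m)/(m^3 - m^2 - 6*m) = (m + 3)/(m + 2)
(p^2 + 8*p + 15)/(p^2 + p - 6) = (p + 5)/(p - 2)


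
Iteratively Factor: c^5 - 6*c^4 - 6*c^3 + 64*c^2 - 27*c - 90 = (c - 2)*(c^4 - 4*c^3 - 14*c^2 + 36*c + 45) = (c - 5)*(c - 2)*(c^3 + c^2 - 9*c - 9) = (c - 5)*(c - 2)*(c + 3)*(c^2 - 2*c - 3) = (c - 5)*(c - 3)*(c - 2)*(c + 3)*(c + 1)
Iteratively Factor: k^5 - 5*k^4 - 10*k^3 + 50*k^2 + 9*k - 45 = (k - 5)*(k^4 - 10*k^2 + 9) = (k - 5)*(k - 1)*(k^3 + k^2 - 9*k - 9) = (k - 5)*(k - 1)*(k + 3)*(k^2 - 2*k - 3) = (k - 5)*(k - 1)*(k + 1)*(k + 3)*(k - 3)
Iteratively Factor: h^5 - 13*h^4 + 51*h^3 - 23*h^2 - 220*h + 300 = (h - 2)*(h^4 - 11*h^3 + 29*h^2 + 35*h - 150) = (h - 5)*(h - 2)*(h^3 - 6*h^2 - h + 30) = (h - 5)*(h - 2)*(h + 2)*(h^2 - 8*h + 15) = (h - 5)^2*(h - 2)*(h + 2)*(h - 3)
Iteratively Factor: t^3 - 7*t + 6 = (t - 1)*(t^2 + t - 6) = (t - 1)*(t + 3)*(t - 2)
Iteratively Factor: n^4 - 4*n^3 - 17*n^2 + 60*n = (n)*(n^3 - 4*n^2 - 17*n + 60) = n*(n - 3)*(n^2 - n - 20) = n*(n - 5)*(n - 3)*(n + 4)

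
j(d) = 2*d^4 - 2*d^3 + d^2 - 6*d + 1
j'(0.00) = -6.00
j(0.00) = 1.00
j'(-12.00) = -14718.00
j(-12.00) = 45145.00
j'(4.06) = 438.61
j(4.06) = 402.69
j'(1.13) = 0.14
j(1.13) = -4.13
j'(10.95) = 9799.94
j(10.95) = 26182.56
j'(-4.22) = -722.50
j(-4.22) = 828.71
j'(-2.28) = -136.57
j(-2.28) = 97.63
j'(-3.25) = -350.50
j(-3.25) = 322.85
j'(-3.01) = -284.55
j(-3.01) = 246.83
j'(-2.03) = -101.71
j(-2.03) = 68.00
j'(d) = 8*d^3 - 6*d^2 + 2*d - 6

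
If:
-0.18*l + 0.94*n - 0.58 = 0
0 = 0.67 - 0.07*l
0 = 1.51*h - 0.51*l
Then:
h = 3.23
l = 9.57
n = 2.45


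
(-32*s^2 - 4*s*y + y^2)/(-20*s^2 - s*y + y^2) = (-8*s + y)/(-5*s + y)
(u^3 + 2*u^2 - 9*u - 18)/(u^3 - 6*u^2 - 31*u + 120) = (u^2 + 5*u + 6)/(u^2 - 3*u - 40)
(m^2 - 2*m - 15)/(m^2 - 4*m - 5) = (m + 3)/(m + 1)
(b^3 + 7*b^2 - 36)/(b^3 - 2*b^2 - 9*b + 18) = (b + 6)/(b - 3)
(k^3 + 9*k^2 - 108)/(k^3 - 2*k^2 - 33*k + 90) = (k + 6)/(k - 5)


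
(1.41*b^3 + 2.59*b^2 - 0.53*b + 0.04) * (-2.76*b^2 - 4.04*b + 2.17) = -3.8916*b^5 - 12.8448*b^4 - 5.9411*b^3 + 7.6511*b^2 - 1.3117*b + 0.0868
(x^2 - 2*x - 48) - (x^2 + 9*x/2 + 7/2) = -13*x/2 - 103/2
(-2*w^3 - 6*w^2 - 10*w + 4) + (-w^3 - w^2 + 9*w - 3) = -3*w^3 - 7*w^2 - w + 1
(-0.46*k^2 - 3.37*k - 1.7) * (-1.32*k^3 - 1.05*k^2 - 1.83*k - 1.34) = 0.6072*k^5 + 4.9314*k^4 + 6.6243*k^3 + 8.5685*k^2 + 7.6268*k + 2.278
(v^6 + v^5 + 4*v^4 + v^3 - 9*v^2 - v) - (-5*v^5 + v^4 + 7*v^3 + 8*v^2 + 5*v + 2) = v^6 + 6*v^5 + 3*v^4 - 6*v^3 - 17*v^2 - 6*v - 2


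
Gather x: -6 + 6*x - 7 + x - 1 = 7*x - 14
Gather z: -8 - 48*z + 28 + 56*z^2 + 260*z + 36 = 56*z^2 + 212*z + 56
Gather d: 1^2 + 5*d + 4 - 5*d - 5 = 0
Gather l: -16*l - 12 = -16*l - 12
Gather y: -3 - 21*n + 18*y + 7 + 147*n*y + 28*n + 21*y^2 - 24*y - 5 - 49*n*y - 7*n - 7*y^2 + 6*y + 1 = 98*n*y + 14*y^2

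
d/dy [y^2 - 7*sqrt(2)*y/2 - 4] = 2*y - 7*sqrt(2)/2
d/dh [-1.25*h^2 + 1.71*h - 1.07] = 1.71 - 2.5*h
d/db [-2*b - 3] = -2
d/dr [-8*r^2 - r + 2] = -16*r - 1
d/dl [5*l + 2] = 5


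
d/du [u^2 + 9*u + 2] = 2*u + 9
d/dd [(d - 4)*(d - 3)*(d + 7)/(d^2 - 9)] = (d^2 + 6*d + 37)/(d^2 + 6*d + 9)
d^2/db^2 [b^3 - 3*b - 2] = 6*b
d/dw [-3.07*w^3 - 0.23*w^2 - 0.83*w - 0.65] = -9.21*w^2 - 0.46*w - 0.83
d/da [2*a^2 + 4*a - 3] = 4*a + 4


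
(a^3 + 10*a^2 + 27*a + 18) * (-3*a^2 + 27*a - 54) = -3*a^5 - 3*a^4 + 135*a^3 + 135*a^2 - 972*a - 972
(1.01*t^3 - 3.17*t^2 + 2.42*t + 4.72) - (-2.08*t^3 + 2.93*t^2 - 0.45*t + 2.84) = 3.09*t^3 - 6.1*t^2 + 2.87*t + 1.88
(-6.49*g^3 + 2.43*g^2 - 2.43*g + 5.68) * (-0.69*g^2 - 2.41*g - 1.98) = 4.4781*g^5 + 13.9642*g^4 + 8.6706*g^3 - 2.8743*g^2 - 8.8774*g - 11.2464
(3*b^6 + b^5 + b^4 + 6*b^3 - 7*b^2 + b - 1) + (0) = 3*b^6 + b^5 + b^4 + 6*b^3 - 7*b^2 + b - 1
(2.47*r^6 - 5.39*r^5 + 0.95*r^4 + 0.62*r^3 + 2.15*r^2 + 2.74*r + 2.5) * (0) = 0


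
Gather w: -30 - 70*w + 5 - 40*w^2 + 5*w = -40*w^2 - 65*w - 25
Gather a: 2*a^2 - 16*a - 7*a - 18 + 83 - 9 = 2*a^2 - 23*a + 56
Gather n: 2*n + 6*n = 8*n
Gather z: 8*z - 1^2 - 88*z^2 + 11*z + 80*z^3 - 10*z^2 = 80*z^3 - 98*z^2 + 19*z - 1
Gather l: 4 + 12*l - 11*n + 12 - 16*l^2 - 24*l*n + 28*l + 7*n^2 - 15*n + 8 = -16*l^2 + l*(40 - 24*n) + 7*n^2 - 26*n + 24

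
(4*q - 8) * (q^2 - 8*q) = 4*q^3 - 40*q^2 + 64*q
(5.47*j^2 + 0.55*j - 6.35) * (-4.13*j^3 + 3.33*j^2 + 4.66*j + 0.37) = -22.5911*j^5 + 15.9436*j^4 + 53.5472*j^3 - 16.5586*j^2 - 29.3875*j - 2.3495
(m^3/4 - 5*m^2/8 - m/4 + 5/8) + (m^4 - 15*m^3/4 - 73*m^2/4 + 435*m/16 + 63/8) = m^4 - 7*m^3/2 - 151*m^2/8 + 431*m/16 + 17/2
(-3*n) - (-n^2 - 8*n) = n^2 + 5*n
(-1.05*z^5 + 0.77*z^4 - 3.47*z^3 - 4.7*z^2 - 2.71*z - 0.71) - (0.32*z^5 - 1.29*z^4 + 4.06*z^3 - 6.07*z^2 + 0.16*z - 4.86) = -1.37*z^5 + 2.06*z^4 - 7.53*z^3 + 1.37*z^2 - 2.87*z + 4.15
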